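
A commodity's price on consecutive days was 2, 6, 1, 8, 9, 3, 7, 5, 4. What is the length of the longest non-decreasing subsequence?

4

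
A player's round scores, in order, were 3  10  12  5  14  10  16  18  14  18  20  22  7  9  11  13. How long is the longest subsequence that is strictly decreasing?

Negate each value so 'decreasing' becomes 'increasing', then run patience tails on the negated sequence:
-3 → extends → [-3]
-10 → replaces -3 → [-10]
-12 → replaces -10 → [-12]
-5 → extends → [-12, -5]
-14 → replaces -12 → [-14, -5]
-10 → replaces -5 → [-14, -10]
-16 → replaces -14 → [-16, -10]
-18 → replaces -16 → [-18, -10]
-14 → replaces -10 → [-18, -14]
-18 → already a tail → [-18, -14]
-20 → replaces -18 → [-20, -14]
-22 → replaces -20 → [-22, -14]
-7 → extends → [-22, -14, -7]
-9 → replaces -7 → [-22, -14, -9]
-11 → replaces -9 → [-22, -14, -11]
-13 → replaces -11 → [-22, -14, -13]
Three tails, so the longest strictly decreasing subsequence of the original has length 3.

3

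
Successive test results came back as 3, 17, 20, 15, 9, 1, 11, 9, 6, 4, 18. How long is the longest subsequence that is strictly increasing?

4

Let dp[i] be the length of the longest such subsequence ending at index i:
i:      1  2  3  4  5  6  7  8  9 10 11
a[i]:   3 17 20 15  9  1 11  9  6  4 18
dp:     1  2  3  2  2  1  3  2  2  2  4
Maximum dp value is 4.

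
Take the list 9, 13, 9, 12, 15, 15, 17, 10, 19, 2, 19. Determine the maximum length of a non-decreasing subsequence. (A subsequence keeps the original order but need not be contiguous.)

8

Track the smallest tail for each achievable length (allowing ties):
9 → extends → [9]
13 → extends → [9, 13]
9 → replaces 13 → [9, 9]
12 → extends → [9, 9, 12]
15 → extends → [9, 9, 12, 15]
15 → extends → [9, 9, 12, 15, 15]
17 → extends → [9, 9, 12, 15, 15, 17]
10 → replaces 12 → [9, 9, 10, 15, 15, 17]
19 → extends → [9, 9, 10, 15, 15, 17, 19]
2 → replaces 9 → [2, 9, 10, 15, 15, 17, 19]
19 → extends → [2, 9, 10, 15, 15, 17, 19, 19]
Eight tails, so the longest non-decreasing subsequence has length 8 (e.g. 9, 9, 12, 15, 15, 17, 19, 19).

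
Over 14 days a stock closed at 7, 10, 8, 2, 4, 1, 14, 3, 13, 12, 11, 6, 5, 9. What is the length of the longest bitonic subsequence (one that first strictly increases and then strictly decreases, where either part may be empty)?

8

inc[i] = longest strictly increasing subsequence ending at i; dec[i] = longest strictly decreasing subsequence starting at i:
i:      1  2  3  4  5  6  7  8  9 10 11 12 13 14
a[i]:   7 10  8  2  4  1 14  3 13 12 11  6  5  9
inc:    1  2  2  1  2  1  3  2  3  3  3  3  3  4
dec:    3  4  3  2  2  1  6  1  5  4  3  2  1  1
Best peak at i=7 (value 14): inc=3, dec=6, length 3+6−1 = 8.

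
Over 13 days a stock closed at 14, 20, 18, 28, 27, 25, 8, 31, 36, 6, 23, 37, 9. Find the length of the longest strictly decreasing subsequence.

5

Let dp[i] be the longest strictly decreasing subsequence ending at i:
i:      1  2  3  4  5  6  7  8  9 10 11 12 13
a[i]:  14 20 18 28 27 25  8 31 36  6 23 37  9
dp:     1  1  2  1  2  3  4  1  1  5  4  1  5
Maximum is 5.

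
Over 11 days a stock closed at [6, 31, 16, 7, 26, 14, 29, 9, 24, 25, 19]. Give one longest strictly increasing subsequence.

6, 7, 14, 24, 25

Patience tails give the LIS length; then backtrack through the dp parents:
6 → extends → [6]
31 → extends → [6, 31]
16 → replaces 31 → [6, 16]
7 → replaces 16 → [6, 7]
26 → extends → [6, 7, 26]
14 → replaces 26 → [6, 7, 14]
29 → extends → [6, 7, 14, 29]
9 → replaces 14 → [6, 7, 9, 29]
24 → replaces 29 → [6, 7, 9, 24]
25 → extends → [6, 7, 9, 24, 25]
19 → replaces 24 → [6, 7, 9, 19, 25]
Length 5; one witness is 6, 7, 14, 24, 25.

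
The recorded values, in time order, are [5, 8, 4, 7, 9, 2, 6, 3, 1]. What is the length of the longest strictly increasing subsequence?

Let dp[i] be the length of the longest such subsequence ending at index i:
i:     1 2 3 4 5 6 7 8 9
a[i]:  5 8 4 7 9 2 6 3 1
dp:    1 2 1 2 3 1 2 2 1
Maximum dp value is 3.

3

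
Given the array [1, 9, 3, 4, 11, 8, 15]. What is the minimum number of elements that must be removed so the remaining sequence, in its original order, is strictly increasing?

2

Fewest deletions = n − (longest strictly increasing subsequence).
i:      1  2  3  4  5  6  7
a[i]:   1  9  3  4 11  8 15
dp:     1  2  2  3  4  4  5
max dp = 5, so deletions = 7 − 5 = 2.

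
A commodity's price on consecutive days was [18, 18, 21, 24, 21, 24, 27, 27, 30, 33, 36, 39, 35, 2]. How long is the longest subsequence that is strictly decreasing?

Let dp[i] be the longest strictly decreasing subsequence ending at i:
i:      1  2  3  4  5  6  7  8  9 10 11 12 13 14
a[i]:  18 18 21 24 21 24 27 27 30 33 36 39 35  2
dp:     1  1  1  1  2  1  1  1  1  1  1  1  2  3
Maximum is 3.

3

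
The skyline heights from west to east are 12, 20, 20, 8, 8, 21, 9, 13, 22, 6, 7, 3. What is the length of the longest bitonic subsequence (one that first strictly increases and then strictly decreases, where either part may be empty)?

inc[i] = longest strictly increasing subsequence ending at i; dec[i] = longest strictly decreasing subsequence starting at i:
i:      1  2  3  4  5  6  7  8  9 10 11 12
a[i]:  12 20 20  8  8 21  9 13 22  6  7  3
inc:    1  2  2  1  1  3  2  3  4  1  2  1
dec:    4  4  4  3  3  4  3  3  3  2  2  1
Best peak at i=6 (value 21): inc=3, dec=4, length 3+4−1 = 6.

6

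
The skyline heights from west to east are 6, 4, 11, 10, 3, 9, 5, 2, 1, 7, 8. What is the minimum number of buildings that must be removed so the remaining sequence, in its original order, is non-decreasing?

Fewest deletions = n − (longest non-decreasing subsequence).
i:      1  2  3  4  5  6  7  8  9 10 11
a[i]:   6  4 11 10  3  9  5  2  1  7  8
dp:     1  1  2  2  1  2  2  1  1  3  4
max dp = 4, so deletions = 11 − 4 = 7.

7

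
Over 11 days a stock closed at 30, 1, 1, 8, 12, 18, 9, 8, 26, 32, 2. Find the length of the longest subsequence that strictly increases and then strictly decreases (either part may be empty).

inc[i] = longest strictly increasing subsequence ending at i; dec[i] = longest strictly decreasing subsequence starting at i:
i:      1  2  3  4  5  6  7  8  9 10 11
a[i]:  30  1  1  8 12 18  9  8 26 32  2
inc:    1  1  1  2  3  4  3  2  5  6  2
dec:    5  1  1  2  4  4  3  2  2  2  1
Best peak at i=6 (value 18): inc=4, dec=4, length 4+4−1 = 7.

7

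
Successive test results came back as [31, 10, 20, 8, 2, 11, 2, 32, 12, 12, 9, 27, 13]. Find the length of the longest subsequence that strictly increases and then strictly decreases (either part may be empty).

inc[i] = longest strictly increasing subsequence ending at i; dec[i] = longest strictly decreasing subsequence starting at i:
i:      1  2  3  4  5  6  7  8  9 10 11 12 13
a[i]:  31 10 20  8  2 11  2 32 12 12  9 27 13
inc:    1  1  2  1  1  2  1  3  3  3  2  4  4
dec:    4  3  3  2  1  2  1  3  2  2  1  2  1
Best peak at i=8 (value 32): inc=3, dec=3, length 3+3−1 = 5.

5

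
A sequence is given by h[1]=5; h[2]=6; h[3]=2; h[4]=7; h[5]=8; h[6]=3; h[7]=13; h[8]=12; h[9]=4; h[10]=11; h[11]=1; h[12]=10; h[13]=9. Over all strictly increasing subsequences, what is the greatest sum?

39

Let S[i] be the best sum of a strictly increasing subsequence ending at i:
i:      1  2  3  4  5  6  7  8  9 10 11 12 13
h[i]:   5  6  2  7  8  3 13 12  4 11  1 10  9
S:      5 11  2 18 26  5 39 38  9 37  1 36 35
Maximum is 39 (e.g. 5 + 6 + 7 + 8 + 13).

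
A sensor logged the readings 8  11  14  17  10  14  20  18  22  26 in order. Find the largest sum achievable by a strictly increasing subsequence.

Let S[i] be the best sum of a strictly increasing subsequence ending at i:
i:       1   2   3   4   5   6   7   8   9  10
a[i]:    8  11  14  17  10  14  20  18  22  26
S:       8  19  33  50  18  33  70  68  92 118
Maximum is 118 (e.g. 8 + 11 + 14 + 17 + 20 + 22 + 26).

118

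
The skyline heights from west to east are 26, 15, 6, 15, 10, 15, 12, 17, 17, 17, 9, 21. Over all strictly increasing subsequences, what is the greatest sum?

Let S[i] be the best sum of a strictly increasing subsequence ending at i:
i:      1  2  3  4  5  6  7  8  9 10 11 12
a[i]:  26 15  6 15 10 15 12 17 17 17  9 21
S:     26 15  6 21 16 31 28 48 48 48 15 69
Maximum is 69 (e.g. 6 + 10 + 15 + 17 + 21).

69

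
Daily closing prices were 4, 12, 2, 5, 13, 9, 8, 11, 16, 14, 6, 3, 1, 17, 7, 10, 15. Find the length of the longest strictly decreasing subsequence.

6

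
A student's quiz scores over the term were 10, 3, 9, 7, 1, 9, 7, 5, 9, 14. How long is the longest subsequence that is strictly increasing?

4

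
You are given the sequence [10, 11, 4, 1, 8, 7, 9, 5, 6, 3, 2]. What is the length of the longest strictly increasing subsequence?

Track the smallest tail for each achievable length (strict):
10 → extends → [10]
11 → extends → [10, 11]
4 → replaces 10 → [4, 11]
1 → replaces 4 → [1, 11]
8 → replaces 11 → [1, 8]
7 → replaces 8 → [1, 7]
9 → extends → [1, 7, 9]
5 → replaces 7 → [1, 5, 9]
6 → replaces 9 → [1, 5, 6]
3 → replaces 5 → [1, 3, 6]
2 → replaces 3 → [1, 2, 6]
Three tails, so the longest strictly increasing subsequence has length 3 (e.g. 4, 8, 9).

3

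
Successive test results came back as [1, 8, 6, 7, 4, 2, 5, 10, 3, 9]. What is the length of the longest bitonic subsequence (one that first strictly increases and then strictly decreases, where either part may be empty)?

5

inc[i] = longest strictly increasing subsequence ending at i; dec[i] = longest strictly decreasing subsequence starting at i:
i:      1  2  3  4  5  6  7  8  9 10
a[i]:   1  8  6  7  4  2  5 10  3  9
inc:    1  2  2  3  2  2  3  4  3  4
dec:    1  4  3  3  2  1  2  2  1  1
Best peak at i=2 (value 8): inc=2, dec=4, length 2+4−1 = 5.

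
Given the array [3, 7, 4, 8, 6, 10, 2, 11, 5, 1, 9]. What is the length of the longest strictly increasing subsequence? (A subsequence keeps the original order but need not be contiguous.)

5

Track the smallest tail for each achievable length (strict):
3 → extends → [3]
7 → extends → [3, 7]
4 → replaces 7 → [3, 4]
8 → extends → [3, 4, 8]
6 → replaces 8 → [3, 4, 6]
10 → extends → [3, 4, 6, 10]
2 → replaces 3 → [2, 4, 6, 10]
11 → extends → [2, 4, 6, 10, 11]
5 → replaces 6 → [2, 4, 5, 10, 11]
1 → replaces 2 → [1, 4, 5, 10, 11]
9 → replaces 10 → [1, 4, 5, 9, 11]
Five tails, so the longest strictly increasing subsequence has length 5 (e.g. 3, 7, 8, 10, 11).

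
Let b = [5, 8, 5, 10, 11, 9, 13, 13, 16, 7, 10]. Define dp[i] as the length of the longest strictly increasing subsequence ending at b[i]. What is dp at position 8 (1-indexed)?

5

dp[i] = 1 + max{dp[j] : j<i, b[j]<b[i]} (or 1 if no such j):
i:      1  2  3  4  5  6  7  8  9 10 11
b[i]:   5  8  5 10 11  9 13 13 16  7 10
dp:     1  2  1  3  4  3  5  5  6  2  4
At index 8 the value is 5.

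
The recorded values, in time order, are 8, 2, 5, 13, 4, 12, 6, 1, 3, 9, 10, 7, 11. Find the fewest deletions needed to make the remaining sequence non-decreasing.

7

Fewest deletions = n − (longest non-decreasing subsequence).
Patience tails:
8 → extends → [8]
2 → replaces 8 → [2]
5 → extends → [2, 5]
13 → extends → [2, 5, 13]
4 → replaces 5 → [2, 4, 13]
12 → replaces 13 → [2, 4, 12]
6 → replaces 12 → [2, 4, 6]
1 → replaces 2 → [1, 4, 6]
3 → replaces 4 → [1, 3, 6]
9 → extends → [1, 3, 6, 9]
10 → extends → [1, 3, 6, 9, 10]
7 → replaces 9 → [1, 3, 6, 7, 10]
11 → extends → [1, 3, 6, 7, 10, 11]
Longest non-decreasing subsequence has length 6, so deletions = 13 − 6 = 7.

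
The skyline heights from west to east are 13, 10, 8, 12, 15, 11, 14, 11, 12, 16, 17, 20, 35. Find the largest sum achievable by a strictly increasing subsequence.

125

Let S[i] be the best sum of a strictly increasing subsequence ending at i:
i:       1   2   3   4   5   6   7   8   9  10  11  12  13
a[i]:   13  10   8  12  15  11  14  11  12  16  17  20  35
S:      13  10   8  22  37  21  36  21  33  53  70  90 125
Maximum is 125 (e.g. 10 + 12 + 15 + 16 + 17 + 20 + 35).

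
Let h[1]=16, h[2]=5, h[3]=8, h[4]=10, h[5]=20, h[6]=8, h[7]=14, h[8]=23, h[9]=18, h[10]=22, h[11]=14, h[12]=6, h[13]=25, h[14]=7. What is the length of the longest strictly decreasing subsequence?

Let dp[i] be the longest strictly decreasing subsequence ending at i:
i:      1  2  3  4  5  6  7  8  9 10 11 12 13 14
h[i]:  16  5  8 10 20  8 14 23 18 22 14  6 25  7
dp:     1  2  2  2  1  3  2  1  2  2  3  4  1  4
Maximum is 4.

4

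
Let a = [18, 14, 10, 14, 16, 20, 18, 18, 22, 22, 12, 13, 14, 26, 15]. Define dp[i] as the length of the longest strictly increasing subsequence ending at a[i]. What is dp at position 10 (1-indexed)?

dp[i] = 1 + max{dp[j] : j<i, a[j]<a[i]} (or 1 if no such j):
i:      1  2  3  4  5  6  7  8  9 10 11 12 13 14 15
a[i]:  18 14 10 14 16 20 18 18 22 22 12 13 14 26 15
dp:     1  1  1  2  3  4  4  4  5  5  2  3  4  6  5
At index 10 the value is 5.

5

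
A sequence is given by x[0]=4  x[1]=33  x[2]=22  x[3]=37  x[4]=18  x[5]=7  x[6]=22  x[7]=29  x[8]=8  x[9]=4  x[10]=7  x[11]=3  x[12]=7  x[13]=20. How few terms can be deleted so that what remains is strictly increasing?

Fewest deletions = n − (longest strictly increasing subsequence).
Patience tails:
4 → extends → [4]
33 → extends → [4, 33]
22 → replaces 33 → [4, 22]
37 → extends → [4, 22, 37]
18 → replaces 22 → [4, 18, 37]
7 → replaces 18 → [4, 7, 37]
22 → replaces 37 → [4, 7, 22]
29 → extends → [4, 7, 22, 29]
8 → replaces 22 → [4, 7, 8, 29]
4 → already a tail → [4, 7, 8, 29]
7 → already a tail → [4, 7, 8, 29]
3 → replaces 4 → [3, 7, 8, 29]
7 → already a tail → [3, 7, 8, 29]
20 → replaces 29 → [3, 7, 8, 20]
Longest strictly increasing subsequence has length 4, so deletions = 14 − 4 = 10.

10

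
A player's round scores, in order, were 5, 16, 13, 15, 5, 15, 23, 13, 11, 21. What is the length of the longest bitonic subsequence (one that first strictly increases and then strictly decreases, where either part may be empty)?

6

inc[i] = longest strictly increasing subsequence ending at i; dec[i] = longest strictly decreasing subsequence starting at i:
i:      1  2  3  4  5  6  7  8  9 10
a[i]:   5 16 13 15  5 15 23 13 11 21
inc:    1  2  2  3  1  3  4  2  2  4
dec:    1  4  2  3  1  3  3  2  1  1
Best peak at i=7 (value 23): inc=4, dec=3, length 4+3−1 = 6.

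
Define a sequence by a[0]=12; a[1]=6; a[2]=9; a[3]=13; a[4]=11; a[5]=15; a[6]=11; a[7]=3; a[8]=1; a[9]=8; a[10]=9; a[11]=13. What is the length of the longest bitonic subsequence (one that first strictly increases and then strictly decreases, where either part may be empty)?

7

inc[i] = longest strictly increasing subsequence ending at i; dec[i] = longest strictly decreasing subsequence starting at i:
i:      0  1  2  3  4  5  6  7  8  9 10 11
a[i]:  12  6  9 13 11 15 11  3  1  8  9 13
inc:    1  1  2  3  3  4  3  1  1  2  3  4
dec:    4  3  3  4  3  4  3  2  1  1  1  1
Best peak at i=5 (value 15): inc=4, dec=4, length 4+4−1 = 7.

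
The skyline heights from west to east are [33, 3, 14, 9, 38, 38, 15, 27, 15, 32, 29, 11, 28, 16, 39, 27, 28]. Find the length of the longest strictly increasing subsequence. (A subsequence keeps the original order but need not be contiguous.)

Track the smallest tail for each achievable length (strict):
33 → extends → [33]
3 → replaces 33 → [3]
14 → extends → [3, 14]
9 → replaces 14 → [3, 9]
38 → extends → [3, 9, 38]
38 → already a tail → [3, 9, 38]
15 → replaces 38 → [3, 9, 15]
27 → extends → [3, 9, 15, 27]
15 → already a tail → [3, 9, 15, 27]
32 → extends → [3, 9, 15, 27, 32]
29 → replaces 32 → [3, 9, 15, 27, 29]
11 → replaces 15 → [3, 9, 11, 27, 29]
28 → replaces 29 → [3, 9, 11, 27, 28]
16 → replaces 27 → [3, 9, 11, 16, 28]
39 → extends → [3, 9, 11, 16, 28, 39]
27 → replaces 28 → [3, 9, 11, 16, 27, 39]
28 → replaces 39 → [3, 9, 11, 16, 27, 28]
Six tails, so the longest strictly increasing subsequence has length 6 (e.g. 3, 14, 15, 27, 32, 39).

6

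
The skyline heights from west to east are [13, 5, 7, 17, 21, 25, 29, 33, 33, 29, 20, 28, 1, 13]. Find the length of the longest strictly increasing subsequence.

Track the smallest tail for each achievable length (strict):
13 → extends → [13]
5 → replaces 13 → [5]
7 → extends → [5, 7]
17 → extends → [5, 7, 17]
21 → extends → [5, 7, 17, 21]
25 → extends → [5, 7, 17, 21, 25]
29 → extends → [5, 7, 17, 21, 25, 29]
33 → extends → [5, 7, 17, 21, 25, 29, 33]
33 → already a tail → [5, 7, 17, 21, 25, 29, 33]
29 → already a tail → [5, 7, 17, 21, 25, 29, 33]
20 → replaces 21 → [5, 7, 17, 20, 25, 29, 33]
28 → replaces 29 → [5, 7, 17, 20, 25, 28, 33]
1 → replaces 5 → [1, 7, 17, 20, 25, 28, 33]
13 → replaces 17 → [1, 7, 13, 20, 25, 28, 33]
Seven tails, so the longest strictly increasing subsequence has length 7 (e.g. 5, 7, 17, 21, 25, 29, 33).

7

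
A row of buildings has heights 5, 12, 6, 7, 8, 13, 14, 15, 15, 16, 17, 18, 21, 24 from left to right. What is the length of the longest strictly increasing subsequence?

12

Let dp[i] be the length of the longest such subsequence ending at index i:
i:      1  2  3  4  5  6  7  8  9 10 11 12 13 14
a[i]:   5 12  6  7  8 13 14 15 15 16 17 18 21 24
dp:     1  2  2  3  4  5  6  7  7  8  9 10 11 12
Maximum dp value is 12.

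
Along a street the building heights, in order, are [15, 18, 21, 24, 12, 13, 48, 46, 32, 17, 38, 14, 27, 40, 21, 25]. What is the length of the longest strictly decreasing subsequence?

Let dp[i] be the longest strictly decreasing subsequence ending at i:
i:      1  2  3  4  5  6  7  8  9 10 11 12 13 14 15 16
a[i]:  15 18 21 24 12 13 48 46 32 17 38 14 27 40 21 25
dp:     1  1  1  1  2  2  1  2  3  4  3  5  4  3  5  5
Maximum is 5.

5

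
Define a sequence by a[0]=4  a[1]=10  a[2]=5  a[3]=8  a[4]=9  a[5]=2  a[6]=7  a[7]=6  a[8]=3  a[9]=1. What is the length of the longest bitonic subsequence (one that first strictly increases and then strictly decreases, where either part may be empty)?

8

inc[i] = longest strictly increasing subsequence ending at i; dec[i] = longest strictly decreasing subsequence starting at i:
i:      0  1  2  3  4  5  6  7  8  9
a[i]:   4 10  5  8  9  2  7  6  3  1
inc:    1  2  2  3  4  1  3  3  2  1
dec:    3  6  3  5  5  2  4  3  2  1
Best peak at i=4 (value 9): inc=4, dec=5, length 4+5−1 = 8.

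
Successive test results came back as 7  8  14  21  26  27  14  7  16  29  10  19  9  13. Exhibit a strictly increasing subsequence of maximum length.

Patience tails give the LIS length; then backtrack through the dp parents:
7 → extends → [7]
8 → extends → [7, 8]
14 → extends → [7, 8, 14]
21 → extends → [7, 8, 14, 21]
26 → extends → [7, 8, 14, 21, 26]
27 → extends → [7, 8, 14, 21, 26, 27]
14 → already a tail → [7, 8, 14, 21, 26, 27]
7 → already a tail → [7, 8, 14, 21, 26, 27]
16 → replaces 21 → [7, 8, 14, 16, 26, 27]
29 → extends → [7, 8, 14, 16, 26, 27, 29]
10 → replaces 14 → [7, 8, 10, 16, 26, 27, 29]
19 → replaces 26 → [7, 8, 10, 16, 19, 27, 29]
9 → replaces 10 → [7, 8, 9, 16, 19, 27, 29]
13 → replaces 16 → [7, 8, 9, 13, 19, 27, 29]
Length 7; one witness is 7, 8, 14, 21, 26, 27, 29.

7, 8, 14, 21, 26, 27, 29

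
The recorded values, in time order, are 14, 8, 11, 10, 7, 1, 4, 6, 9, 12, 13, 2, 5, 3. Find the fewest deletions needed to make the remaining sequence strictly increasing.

8

Fewest deletions = n − (longest strictly increasing subsequence).
i:      1  2  3  4  5  6  7  8  9 10 11 12 13 14
a[i]:  14  8 11 10  7  1  4  6  9 12 13  2  5  3
dp:     1  1  2  2  1  1  2  3  4  5  6  2  3  3
max dp = 6, so deletions = 14 − 6 = 8.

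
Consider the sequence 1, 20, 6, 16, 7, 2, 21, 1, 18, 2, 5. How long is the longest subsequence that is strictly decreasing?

5

Negate each value so 'decreasing' becomes 'increasing', then run patience tails on the negated sequence:
-1 → extends → [-1]
-20 → replaces -1 → [-20]
-6 → extends → [-20, -6]
-16 → replaces -6 → [-20, -16]
-7 → extends → [-20, -16, -7]
-2 → extends → [-20, -16, -7, -2]
-21 → replaces -20 → [-21, -16, -7, -2]
-1 → extends → [-21, -16, -7, -2, -1]
-18 → replaces -16 → [-21, -18, -7, -2, -1]
-2 → already a tail → [-21, -18, -7, -2, -1]
-5 → replaces -2 → [-21, -18, -7, -5, -1]
Five tails, so the longest strictly decreasing subsequence of the original has length 5.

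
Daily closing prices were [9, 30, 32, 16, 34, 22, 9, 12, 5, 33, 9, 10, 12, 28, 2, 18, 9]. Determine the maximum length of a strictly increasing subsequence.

5

Track the smallest tail for each achievable length (strict):
9 → extends → [9]
30 → extends → [9, 30]
32 → extends → [9, 30, 32]
16 → replaces 30 → [9, 16, 32]
34 → extends → [9, 16, 32, 34]
22 → replaces 32 → [9, 16, 22, 34]
9 → already a tail → [9, 16, 22, 34]
12 → replaces 16 → [9, 12, 22, 34]
5 → replaces 9 → [5, 12, 22, 34]
33 → replaces 34 → [5, 12, 22, 33]
9 → replaces 12 → [5, 9, 22, 33]
10 → replaces 22 → [5, 9, 10, 33]
12 → replaces 33 → [5, 9, 10, 12]
28 → extends → [5, 9, 10, 12, 28]
2 → replaces 5 → [2, 9, 10, 12, 28]
18 → replaces 28 → [2, 9, 10, 12, 18]
9 → already a tail → [2, 9, 10, 12, 18]
Five tails, so the longest strictly increasing subsequence has length 5 (e.g. 5, 9, 10, 12, 28).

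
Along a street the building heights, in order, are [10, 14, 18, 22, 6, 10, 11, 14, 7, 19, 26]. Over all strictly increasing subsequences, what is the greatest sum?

90

Let S[i] be the best sum of a strictly increasing subsequence ending at i:
i:      1  2  3  4  5  6  7  8  9 10 11
a[i]:  10 14 18 22  6 10 11 14  7 19 26
S:     10 24 42 64  6 16 27 41 13 61 90
Maximum is 90 (e.g. 10 + 14 + 18 + 22 + 26).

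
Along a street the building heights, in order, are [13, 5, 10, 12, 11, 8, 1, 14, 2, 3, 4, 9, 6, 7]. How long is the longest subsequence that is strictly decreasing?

Let dp[i] be the longest strictly decreasing subsequence ending at i:
i:      1  2  3  4  5  6  7  8  9 10 11 12 13 14
a[i]:  13  5 10 12 11  8  1 14  2  3  4  9  6  7
dp:     1  2  2  2  3  4  5  1  5  5  5  4  5  5
Maximum is 5.

5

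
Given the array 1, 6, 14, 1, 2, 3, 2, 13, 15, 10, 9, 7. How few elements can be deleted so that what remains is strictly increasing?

7

Fewest deletions = n − (longest strictly increasing subsequence).
Patience tails:
1 → extends → [1]
6 → extends → [1, 6]
14 → extends → [1, 6, 14]
1 → already a tail → [1, 6, 14]
2 → replaces 6 → [1, 2, 14]
3 → replaces 14 → [1, 2, 3]
2 → already a tail → [1, 2, 3]
13 → extends → [1, 2, 3, 13]
15 → extends → [1, 2, 3, 13, 15]
10 → replaces 13 → [1, 2, 3, 10, 15]
9 → replaces 10 → [1, 2, 3, 9, 15]
7 → replaces 9 → [1, 2, 3, 7, 15]
Longest strictly increasing subsequence has length 5, so deletions = 12 − 5 = 7.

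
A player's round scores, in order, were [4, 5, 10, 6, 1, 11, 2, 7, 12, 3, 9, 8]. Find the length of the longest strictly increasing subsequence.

5

Let dp[i] be the length of the longest such subsequence ending at index i:
i:      1  2  3  4  5  6  7  8  9 10 11 12
a[i]:   4  5 10  6  1 11  2  7 12  3  9  8
dp:     1  2  3  3  1  4  2  4  5  3  5  5
Maximum dp value is 5.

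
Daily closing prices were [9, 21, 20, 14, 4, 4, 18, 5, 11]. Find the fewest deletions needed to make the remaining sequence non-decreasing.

5

Fewest deletions = n − (longest non-decreasing subsequence).
Patience tails:
9 → extends → [9]
21 → extends → [9, 21]
20 → replaces 21 → [9, 20]
14 → replaces 20 → [9, 14]
4 → replaces 9 → [4, 14]
4 → replaces 14 → [4, 4]
18 → extends → [4, 4, 18]
5 → replaces 18 → [4, 4, 5]
11 → extends → [4, 4, 5, 11]
Longest non-decreasing subsequence has length 4, so deletions = 9 − 4 = 5.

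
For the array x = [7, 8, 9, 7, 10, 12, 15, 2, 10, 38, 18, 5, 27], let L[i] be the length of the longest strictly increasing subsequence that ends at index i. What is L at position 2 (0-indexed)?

dp[i] = 1 + max{dp[j] : j<i, x[j]<x[i]} (or 1 if no such j):
i:      0  1  2  3  4  5  6  7  8  9 10 11 12
x[i]:   7  8  9  7 10 12 15  2 10 38 18  5 27
dp:     1  2  3  1  4  5  6  1  4  7  7  2  8
At index 2 the value is 3.

3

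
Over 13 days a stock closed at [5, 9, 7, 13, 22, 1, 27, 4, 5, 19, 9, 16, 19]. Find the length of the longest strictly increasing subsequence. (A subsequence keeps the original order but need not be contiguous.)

Let dp[i] be the length of the longest such subsequence ending at index i:
i:      1  2  3  4  5  6  7  8  9 10 11 12 13
a[i]:   5  9  7 13 22  1 27  4  5 19  9 16 19
dp:     1  2  2  3  4  1  5  2  3  4  4  5  6
Maximum dp value is 6.

6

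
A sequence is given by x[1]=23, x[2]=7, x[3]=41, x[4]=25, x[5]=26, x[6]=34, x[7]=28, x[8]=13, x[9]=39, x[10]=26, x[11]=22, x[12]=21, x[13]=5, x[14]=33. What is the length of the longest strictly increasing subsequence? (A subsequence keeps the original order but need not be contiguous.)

Track the smallest tail for each achievable length (strict):
23 → extends → [23]
7 → replaces 23 → [7]
41 → extends → [7, 41]
25 → replaces 41 → [7, 25]
26 → extends → [7, 25, 26]
34 → extends → [7, 25, 26, 34]
28 → replaces 34 → [7, 25, 26, 28]
13 → replaces 25 → [7, 13, 26, 28]
39 → extends → [7, 13, 26, 28, 39]
26 → already a tail → [7, 13, 26, 28, 39]
22 → replaces 26 → [7, 13, 22, 28, 39]
21 → replaces 22 → [7, 13, 21, 28, 39]
5 → replaces 7 → [5, 13, 21, 28, 39]
33 → replaces 39 → [5, 13, 21, 28, 33]
Five tails, so the longest strictly increasing subsequence has length 5 (e.g. 23, 25, 26, 34, 39).

5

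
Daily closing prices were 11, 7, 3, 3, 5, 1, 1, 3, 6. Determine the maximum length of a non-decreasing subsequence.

Track the smallest tail for each achievable length (allowing ties):
11 → extends → [11]
7 → replaces 11 → [7]
3 → replaces 7 → [3]
3 → extends → [3, 3]
5 → extends → [3, 3, 5]
1 → replaces 3 → [1, 3, 5]
1 → replaces 3 → [1, 1, 5]
3 → replaces 5 → [1, 1, 3]
6 → extends → [1, 1, 3, 6]
Four tails, so the longest non-decreasing subsequence has length 4 (e.g. 3, 3, 5, 6).

4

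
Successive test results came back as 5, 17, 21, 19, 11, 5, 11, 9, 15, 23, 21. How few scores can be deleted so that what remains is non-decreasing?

6

Fewest deletions = n − (longest non-decreasing subsequence).
Patience tails:
5 → extends → [5]
17 → extends → [5, 17]
21 → extends → [5, 17, 21]
19 → replaces 21 → [5, 17, 19]
11 → replaces 17 → [5, 11, 19]
5 → replaces 11 → [5, 5, 19]
11 → replaces 19 → [5, 5, 11]
9 → replaces 11 → [5, 5, 9]
15 → extends → [5, 5, 9, 15]
23 → extends → [5, 5, 9, 15, 23]
21 → replaces 23 → [5, 5, 9, 15, 21]
Longest non-decreasing subsequence has length 5, so deletions = 11 − 5 = 6.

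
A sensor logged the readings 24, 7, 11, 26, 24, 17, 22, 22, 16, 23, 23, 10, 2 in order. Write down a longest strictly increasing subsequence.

7, 11, 17, 22, 23

Patience tails give the LIS length; then backtrack through the dp parents:
24 → extends → [24]
7 → replaces 24 → [7]
11 → extends → [7, 11]
26 → extends → [7, 11, 26]
24 → replaces 26 → [7, 11, 24]
17 → replaces 24 → [7, 11, 17]
22 → extends → [7, 11, 17, 22]
22 → already a tail → [7, 11, 17, 22]
16 → replaces 17 → [7, 11, 16, 22]
23 → extends → [7, 11, 16, 22, 23]
23 → already a tail → [7, 11, 16, 22, 23]
10 → replaces 11 → [7, 10, 16, 22, 23]
2 → replaces 7 → [2, 10, 16, 22, 23]
Length 5; one witness is 7, 11, 17, 22, 23.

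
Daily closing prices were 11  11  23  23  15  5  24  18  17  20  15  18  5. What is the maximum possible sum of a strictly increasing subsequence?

Let S[i] be the best sum of a strictly increasing subsequence ending at i:
i:      1  2  3  4  5  6  7  8  9 10 11 12 13
a[i]:  11 11 23 23 15  5 24 18 17 20 15 18  5
S:     11 11 34 34 26  5 58 44 43 64 26 61  5
Maximum is 64 (e.g. 11 + 15 + 18 + 20).

64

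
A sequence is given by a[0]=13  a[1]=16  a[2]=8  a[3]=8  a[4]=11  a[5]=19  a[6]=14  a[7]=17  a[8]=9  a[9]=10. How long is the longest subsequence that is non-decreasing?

5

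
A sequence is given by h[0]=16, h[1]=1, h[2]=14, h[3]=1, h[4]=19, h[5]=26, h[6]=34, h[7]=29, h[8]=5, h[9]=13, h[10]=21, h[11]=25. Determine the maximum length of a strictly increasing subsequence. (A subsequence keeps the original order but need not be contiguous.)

Track the smallest tail for each achievable length (strict):
16 → extends → [16]
1 → replaces 16 → [1]
14 → extends → [1, 14]
1 → already a tail → [1, 14]
19 → extends → [1, 14, 19]
26 → extends → [1, 14, 19, 26]
34 → extends → [1, 14, 19, 26, 34]
29 → replaces 34 → [1, 14, 19, 26, 29]
5 → replaces 14 → [1, 5, 19, 26, 29]
13 → replaces 19 → [1, 5, 13, 26, 29]
21 → replaces 26 → [1, 5, 13, 21, 29]
25 → replaces 29 → [1, 5, 13, 21, 25]
Five tails, so the longest strictly increasing subsequence has length 5 (e.g. 1, 14, 19, 26, 34).

5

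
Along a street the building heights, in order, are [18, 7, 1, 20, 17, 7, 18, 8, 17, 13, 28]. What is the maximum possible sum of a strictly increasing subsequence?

Let S[i] be the best sum of a strictly increasing subsequence ending at i:
i:      1  2  3  4  5  6  7  8  9 10 11
a[i]:  18  7  1 20 17  7 18  8 17 13 28
S:     18  7  1 38 24  8 42 16 33 29 70
Maximum is 70 (e.g. 7 + 17 + 18 + 28).

70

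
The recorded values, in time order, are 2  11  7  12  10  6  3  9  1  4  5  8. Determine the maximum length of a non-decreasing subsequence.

Let dp[i] be the length of the longest such subsequence ending at index i:
i:      1  2  3  4  5  6  7  8  9 10 11 12
a[i]:   2 11  7 12 10  6  3  9  1  4  5  8
dp:     1  2  2  3  3  2  2  3  1  3  4  5
Maximum dp value is 5.

5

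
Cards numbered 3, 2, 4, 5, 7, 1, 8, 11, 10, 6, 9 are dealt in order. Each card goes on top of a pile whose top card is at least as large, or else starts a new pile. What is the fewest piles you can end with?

6

The minimum number of non-increasing subsequences covering a sequence equals the length of its longest strictly increasing subsequence.
LIS length is 6 (e.g. 3, 4, 5, 7, 8, 11), so 6 piles are needed.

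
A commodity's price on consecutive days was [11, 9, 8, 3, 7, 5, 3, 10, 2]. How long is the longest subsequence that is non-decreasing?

Let dp[i] be the length of the longest such subsequence ending at index i:
i:      1  2  3  4  5  6  7  8  9
a[i]:  11  9  8  3  7  5  3 10  2
dp:     1  1  1  1  2  2  2  3  1
Maximum dp value is 3.

3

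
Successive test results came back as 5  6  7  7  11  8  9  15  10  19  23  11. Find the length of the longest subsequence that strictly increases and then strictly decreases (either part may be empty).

9

inc[i] = longest strictly increasing subsequence ending at i; dec[i] = longest strictly decreasing subsequence starting at i:
i:      1  2  3  4  5  6  7  8  9 10 11 12
a[i]:   5  6  7  7 11  8  9 15 10 19 23 11
inc:    1  2  3  3  4  4  5  6  6  7  8  7
dec:    1  1  1  1  2  1  1  2  1  2  2  1
Best peak at i=11 (value 23): inc=8, dec=2, length 8+2−1 = 9.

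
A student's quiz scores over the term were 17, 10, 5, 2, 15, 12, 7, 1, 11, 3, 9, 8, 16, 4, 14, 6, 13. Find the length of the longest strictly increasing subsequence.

5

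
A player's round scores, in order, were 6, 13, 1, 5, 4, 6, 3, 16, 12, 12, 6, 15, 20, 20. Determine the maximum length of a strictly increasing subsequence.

6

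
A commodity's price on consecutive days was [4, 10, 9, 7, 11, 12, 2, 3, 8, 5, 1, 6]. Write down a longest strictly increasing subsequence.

Patience tails give the LIS length; then backtrack through the dp parents:
4 → extends → [4]
10 → extends → [4, 10]
9 → replaces 10 → [4, 9]
7 → replaces 9 → [4, 7]
11 → extends → [4, 7, 11]
12 → extends → [4, 7, 11, 12]
2 → replaces 4 → [2, 7, 11, 12]
3 → replaces 7 → [2, 3, 11, 12]
8 → replaces 11 → [2, 3, 8, 12]
5 → replaces 8 → [2, 3, 5, 12]
1 → replaces 2 → [1, 3, 5, 12]
6 → replaces 12 → [1, 3, 5, 6]
Length 4; one witness is 4, 10, 11, 12.

4, 10, 11, 12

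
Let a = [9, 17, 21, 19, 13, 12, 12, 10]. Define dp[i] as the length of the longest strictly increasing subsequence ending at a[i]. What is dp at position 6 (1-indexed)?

dp[i] = 1 + max{dp[j] : j<i, a[j]<a[i]} (or 1 if no such j):
i:      1  2  3  4  5  6  7  8
a[i]:   9 17 21 19 13 12 12 10
dp:     1  2  3  3  2  2  2  2
At index 6 the value is 2.

2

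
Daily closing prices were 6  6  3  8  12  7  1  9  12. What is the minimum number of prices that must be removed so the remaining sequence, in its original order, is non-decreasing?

4

Fewest deletions = n − (longest non-decreasing subsequence).
Patience tails:
6 → extends → [6]
6 → extends → [6, 6]
3 → replaces 6 → [3, 6]
8 → extends → [3, 6, 8]
12 → extends → [3, 6, 8, 12]
7 → replaces 8 → [3, 6, 7, 12]
1 → replaces 3 → [1, 6, 7, 12]
9 → replaces 12 → [1, 6, 7, 9]
12 → extends → [1, 6, 7, 9, 12]
Longest non-decreasing subsequence has length 5, so deletions = 9 − 5 = 4.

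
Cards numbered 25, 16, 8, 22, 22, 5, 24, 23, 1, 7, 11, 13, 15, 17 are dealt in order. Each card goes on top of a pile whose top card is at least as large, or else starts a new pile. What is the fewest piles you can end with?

6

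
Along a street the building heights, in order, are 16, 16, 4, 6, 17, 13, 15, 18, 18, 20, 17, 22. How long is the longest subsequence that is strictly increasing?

7

Track the smallest tail for each achievable length (strict):
16 → extends → [16]
16 → already a tail → [16]
4 → replaces 16 → [4]
6 → extends → [4, 6]
17 → extends → [4, 6, 17]
13 → replaces 17 → [4, 6, 13]
15 → extends → [4, 6, 13, 15]
18 → extends → [4, 6, 13, 15, 18]
18 → already a tail → [4, 6, 13, 15, 18]
20 → extends → [4, 6, 13, 15, 18, 20]
17 → replaces 18 → [4, 6, 13, 15, 17, 20]
22 → extends → [4, 6, 13, 15, 17, 20, 22]
Seven tails, so the longest strictly increasing subsequence has length 7 (e.g. 4, 6, 13, 15, 18, 20, 22).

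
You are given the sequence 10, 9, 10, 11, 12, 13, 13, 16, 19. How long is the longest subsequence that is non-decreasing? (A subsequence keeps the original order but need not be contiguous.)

Let dp[i] be the length of the longest such subsequence ending at index i:
i:      1  2  3  4  5  6  7  8  9
a[i]:  10  9 10 11 12 13 13 16 19
dp:     1  1  2  3  4  5  6  7  8
Maximum dp value is 8.

8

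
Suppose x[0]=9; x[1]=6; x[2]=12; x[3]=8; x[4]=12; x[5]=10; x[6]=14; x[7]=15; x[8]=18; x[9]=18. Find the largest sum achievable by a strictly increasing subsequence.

73

Let S[i] be the best sum of a strictly increasing subsequence ending at i:
i:      0  1  2  3  4  5  6  7  8  9
x[i]:   9  6 12  8 12 10 14 15 18 18
S:      9  6 21 14 26 24 40 55 73 73
Maximum is 73 (e.g. 6 + 8 + 12 + 14 + 15 + 18).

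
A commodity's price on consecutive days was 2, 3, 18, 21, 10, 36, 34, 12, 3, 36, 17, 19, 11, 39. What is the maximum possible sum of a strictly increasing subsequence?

Let S[i] be the best sum of a strictly increasing subsequence ending at i:
i:       1   2   3   4   5   6   7   8   9  10  11  12  13  14
a[i]:    2   3  18  21  10  36  34  12   3  36  17  19  11  39
S:       2   5  23  44  15  80  78  27   5 114  44  63  26 153
Maximum is 153 (e.g. 2 + 3 + 18 + 21 + 34 + 36 + 39).

153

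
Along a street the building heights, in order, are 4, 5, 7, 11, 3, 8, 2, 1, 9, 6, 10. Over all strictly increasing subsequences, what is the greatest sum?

43

Let S[i] be the best sum of a strictly increasing subsequence ending at i:
i:      1  2  3  4  5  6  7  8  9 10 11
a[i]:   4  5  7 11  3  8  2  1  9  6 10
S:      4  9 16 27  3 24  2  1 33 15 43
Maximum is 43 (e.g. 4 + 5 + 7 + 8 + 9 + 10).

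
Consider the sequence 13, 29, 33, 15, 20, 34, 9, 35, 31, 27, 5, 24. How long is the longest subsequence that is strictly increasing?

Let dp[i] be the length of the longest such subsequence ending at index i:
i:      1  2  3  4  5  6  7  8  9 10 11 12
a[i]:  13 29 33 15 20 34  9 35 31 27  5 24
dp:     1  2  3  2  3  4  1  5  4  4  1  4
Maximum dp value is 5.

5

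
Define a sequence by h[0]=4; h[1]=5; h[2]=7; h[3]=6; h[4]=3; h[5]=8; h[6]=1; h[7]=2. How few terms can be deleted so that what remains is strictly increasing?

4

Fewest deletions = n − (longest strictly increasing subsequence).
Patience tails:
4 → extends → [4]
5 → extends → [4, 5]
7 → extends → [4, 5, 7]
6 → replaces 7 → [4, 5, 6]
3 → replaces 4 → [3, 5, 6]
8 → extends → [3, 5, 6, 8]
1 → replaces 3 → [1, 5, 6, 8]
2 → replaces 5 → [1, 2, 6, 8]
Longest strictly increasing subsequence has length 4, so deletions = 8 − 4 = 4.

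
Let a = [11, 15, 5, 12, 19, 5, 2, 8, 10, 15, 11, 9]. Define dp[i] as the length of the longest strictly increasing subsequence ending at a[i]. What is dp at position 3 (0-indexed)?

2

dp[i] = 1 + max{dp[j] : j<i, a[j]<a[i]} (or 1 if no such j):
i:      0  1  2  3  4  5  6  7  8  9 10 11
a[i]:  11 15  5 12 19  5  2  8 10 15 11  9
dp:     1  2  1  2  3  1  1  2  3  4  4  3
At index 3 the value is 2.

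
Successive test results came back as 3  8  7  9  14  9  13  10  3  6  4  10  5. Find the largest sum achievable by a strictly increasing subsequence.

34

Let S[i] be the best sum of a strictly increasing subsequence ending at i:
i:      1  2  3  4  5  6  7  8  9 10 11 12 13
a[i]:   3  8  7  9 14  9 13 10  3  6  4 10  5
S:      3 11 10 20 34 20 33 30  3  9  7 30 12
Maximum is 34 (e.g. 3 + 8 + 9 + 14).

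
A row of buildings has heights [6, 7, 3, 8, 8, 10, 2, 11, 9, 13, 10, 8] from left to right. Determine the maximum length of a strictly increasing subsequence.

6

Let dp[i] be the length of the longest such subsequence ending at index i:
i:      1  2  3  4  5  6  7  8  9 10 11 12
a[i]:   6  7  3  8  8 10  2 11  9 13 10  8
dp:     1  2  1  3  3  4  1  5  4  6  5  3
Maximum dp value is 6.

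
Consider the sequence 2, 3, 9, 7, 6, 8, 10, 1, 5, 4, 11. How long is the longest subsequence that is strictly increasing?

6

Let dp[i] be the length of the longest such subsequence ending at index i:
i:      1  2  3  4  5  6  7  8  9 10 11
a[i]:   2  3  9  7  6  8 10  1  5  4 11
dp:     1  2  3  3  3  4  5  1  3  3  6
Maximum dp value is 6.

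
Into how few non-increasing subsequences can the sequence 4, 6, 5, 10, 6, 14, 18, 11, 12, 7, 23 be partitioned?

The minimum number of non-increasing subsequences covering a sequence equals the length of its longest strictly increasing subsequence.
LIS length is 6 (e.g. 4, 6, 10, 14, 18, 23), so 6 piles are needed.

6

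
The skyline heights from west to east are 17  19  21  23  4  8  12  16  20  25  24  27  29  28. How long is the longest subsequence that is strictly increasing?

8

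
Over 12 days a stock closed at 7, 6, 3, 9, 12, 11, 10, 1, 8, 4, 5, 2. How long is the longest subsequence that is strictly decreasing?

Let dp[i] be the longest strictly decreasing subsequence ending at i:
i:      1  2  3  4  5  6  7  8  9 10 11 12
a[i]:   7  6  3  9 12 11 10  1  8  4  5  2
dp:     1  2  3  1  1  2  3  4  4  5  5  6
Maximum is 6.

6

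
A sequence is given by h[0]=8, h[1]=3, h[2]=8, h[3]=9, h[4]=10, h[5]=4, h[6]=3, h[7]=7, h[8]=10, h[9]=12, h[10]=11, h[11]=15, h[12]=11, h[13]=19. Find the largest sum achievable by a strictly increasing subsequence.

Let S[i] be the best sum of a strictly increasing subsequence ending at i:
i:      0  1  2  3  4  5  6  7  8  9 10 11 12 13
h[i]:   8  3  8  9 10  4  3  7 10 12 11 15 11 19
S:      8  3 11 20 30  7  3 14 30 42 41 57 41 76
Maximum is 76 (e.g. 3 + 8 + 9 + 10 + 12 + 15 + 19).

76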